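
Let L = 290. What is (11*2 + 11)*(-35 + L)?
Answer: 8415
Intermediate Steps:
(11*2 + 11)*(-35 + L) = (11*2 + 11)*(-35 + 290) = (22 + 11)*255 = 33*255 = 8415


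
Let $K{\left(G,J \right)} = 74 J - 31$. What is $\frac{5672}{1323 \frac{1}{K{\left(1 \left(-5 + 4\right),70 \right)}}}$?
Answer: $\frac{29205128}{1323} \approx 22075.0$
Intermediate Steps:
$K{\left(G,J \right)} = -31 + 74 J$
$\frac{5672}{1323 \frac{1}{K{\left(1 \left(-5 + 4\right),70 \right)}}} = \frac{5672}{1323 \frac{1}{-31 + 74 \cdot 70}} = \frac{5672}{1323 \frac{1}{-31 + 5180}} = \frac{5672}{1323 \cdot \frac{1}{5149}} = \frac{5672}{\frac{1323}{5149}} = 5672 \cdot \frac{5149}{1323} = \frac{29205128}{1323}$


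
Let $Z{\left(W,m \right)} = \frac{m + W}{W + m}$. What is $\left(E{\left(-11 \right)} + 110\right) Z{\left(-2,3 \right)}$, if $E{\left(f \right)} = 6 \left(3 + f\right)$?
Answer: $62$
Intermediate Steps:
$Z{\left(W,m \right)} = 1$ ($Z{\left(W,m \right)} = \frac{W + m}{W + m} = 1$)
$E{\left(f \right)} = 18 + 6 f$
$\left(E{\left(-11 \right)} + 110\right) Z{\left(-2,3 \right)} = \left(\left(18 + 6 \left(-11\right)\right) + 110\right) 1 = \left(\left(18 - 66\right) + 110\right) 1 = \left(-48 + 110\right) 1 = 62 \cdot 1 = 62$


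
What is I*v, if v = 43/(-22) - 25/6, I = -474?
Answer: 31916/11 ≈ 2901.5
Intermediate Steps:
v = -202/33 (v = 43*(-1/22) - 25*⅙ = -43/22 - 25/6 = -202/33 ≈ -6.1212)
I*v = -474*(-202/33) = 31916/11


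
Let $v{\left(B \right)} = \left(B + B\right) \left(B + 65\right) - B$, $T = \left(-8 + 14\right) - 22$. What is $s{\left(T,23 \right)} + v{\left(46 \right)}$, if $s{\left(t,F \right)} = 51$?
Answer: $10217$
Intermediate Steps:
$T = -16$ ($T = 6 - 22 = -16$)
$v{\left(B \right)} = - B + 2 B \left(65 + B\right)$ ($v{\left(B \right)} = 2 B \left(65 + B\right) - B = - B + 2 B \left(65 + B\right)$)
$s{\left(T,23 \right)} + v{\left(46 \right)} = 51 + 46 \left(129 + 2 \cdot 46\right) = 51 + 46 \left(129 + 92\right) = 51 + 46 \cdot 221 = 51 + 10166 = 10217$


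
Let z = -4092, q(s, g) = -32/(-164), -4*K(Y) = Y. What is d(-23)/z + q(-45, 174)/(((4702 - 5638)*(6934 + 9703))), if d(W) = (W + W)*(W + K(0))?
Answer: -14072756509/54428843898 ≈ -0.25855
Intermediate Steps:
K(Y) = -Y/4
q(s, g) = 8/41 (q(s, g) = -32*(-1/164) = 8/41)
d(W) = 2*W² (d(W) = (W + W)*(W - ¼*0) = (2*W)*(W + 0) = (2*W)*W = 2*W²)
d(-23)/z + q(-45, 174)/(((4702 - 5638)*(6934 + 9703))) = (2*(-23)²)/(-4092) + 8/(41*(((4702 - 5638)*(6934 + 9703)))) = (2*529)*(-1/4092) + 8/(41*((-936*16637))) = 1058*(-1/4092) + (8/41)/(-15572232) = -529/2046 + (8/41)*(-1/15572232) = -529/2046 - 1/79807689 = -14072756509/54428843898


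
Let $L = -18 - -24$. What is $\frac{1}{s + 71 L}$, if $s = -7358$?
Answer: $- \frac{1}{6932} \approx -0.00014426$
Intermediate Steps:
$L = 6$ ($L = -18 + 24 = 6$)
$\frac{1}{s + 71 L} = \frac{1}{-7358 + 71 \cdot 6} = \frac{1}{-7358 + 426} = \frac{1}{-6932} = - \frac{1}{6932}$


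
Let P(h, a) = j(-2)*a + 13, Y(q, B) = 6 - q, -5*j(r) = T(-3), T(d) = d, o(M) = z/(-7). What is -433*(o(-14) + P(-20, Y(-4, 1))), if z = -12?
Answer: -62785/7 ≈ -8969.3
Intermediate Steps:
o(M) = 12/7 (o(M) = -12/(-7) = -12*(-⅐) = 12/7)
j(r) = ⅗ (j(r) = -⅕*(-3) = ⅗)
P(h, a) = 13 + 3*a/5 (P(h, a) = 3*a/5 + 13 = 13 + 3*a/5)
-433*(o(-14) + P(-20, Y(-4, 1))) = -433*(12/7 + (13 + 3*(6 - 1*(-4))/5)) = -433*(12/7 + (13 + 3*(6 + 4)/5)) = -433*(12/7 + (13 + (⅗)*10)) = -433*(12/7 + (13 + 6)) = -433*(12/7 + 19) = -433*145/7 = -62785/7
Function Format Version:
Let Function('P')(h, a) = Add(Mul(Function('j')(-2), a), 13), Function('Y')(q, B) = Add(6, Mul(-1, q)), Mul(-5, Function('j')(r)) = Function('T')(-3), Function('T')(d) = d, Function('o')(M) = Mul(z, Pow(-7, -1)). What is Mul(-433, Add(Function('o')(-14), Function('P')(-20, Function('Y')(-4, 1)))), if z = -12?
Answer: Rational(-62785, 7) ≈ -8969.3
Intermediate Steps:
Function('o')(M) = Rational(12, 7) (Function('o')(M) = Mul(-12, Pow(-7, -1)) = Mul(-12, Rational(-1, 7)) = Rational(12, 7))
Function('j')(r) = Rational(3, 5) (Function('j')(r) = Mul(Rational(-1, 5), -3) = Rational(3, 5))
Function('P')(h, a) = Add(13, Mul(Rational(3, 5), a)) (Function('P')(h, a) = Add(Mul(Rational(3, 5), a), 13) = Add(13, Mul(Rational(3, 5), a)))
Mul(-433, Add(Function('o')(-14), Function('P')(-20, Function('Y')(-4, 1)))) = Mul(-433, Add(Rational(12, 7), Add(13, Mul(Rational(3, 5), Add(6, Mul(-1, -4)))))) = Mul(-433, Add(Rational(12, 7), Add(13, Mul(Rational(3, 5), Add(6, 4))))) = Mul(-433, Add(Rational(12, 7), Add(13, Mul(Rational(3, 5), 10)))) = Mul(-433, Add(Rational(12, 7), Add(13, 6))) = Mul(-433, Add(Rational(12, 7), 19)) = Mul(-433, Rational(145, 7)) = Rational(-62785, 7)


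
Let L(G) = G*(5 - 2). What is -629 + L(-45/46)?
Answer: -29069/46 ≈ -631.93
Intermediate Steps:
L(G) = 3*G (L(G) = G*3 = 3*G)
-629 + L(-45/46) = -629 + 3*(-45/46) = -629 - 135/46 = -29069/46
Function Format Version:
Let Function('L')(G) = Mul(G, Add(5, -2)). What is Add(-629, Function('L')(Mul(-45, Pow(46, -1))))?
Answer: Rational(-29069, 46) ≈ -631.93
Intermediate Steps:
Function('L')(G) = Mul(3, G) (Function('L')(G) = Mul(G, 3) = Mul(3, G))
Add(-629, Function('L')(Mul(-45, Pow(46, -1)))) = Add(-629, Mul(3, Mul(-45, Pow(46, -1)))) = Add(-629, Mul(3, Mul(-45, Rational(1, 46)))) = Add(-629, Mul(3, Rational(-45, 46))) = Add(-629, Rational(-135, 46)) = Rational(-29069, 46)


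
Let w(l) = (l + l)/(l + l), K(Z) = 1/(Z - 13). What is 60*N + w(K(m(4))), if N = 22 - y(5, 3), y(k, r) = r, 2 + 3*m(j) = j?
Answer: 1141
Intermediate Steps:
m(j) = -2/3 + j/3
K(Z) = 1/(-13 + Z)
N = 19 (N = 22 - 1*3 = 22 - 3 = 19)
w(l) = 1 (w(l) = (2*l)/((2*l)) = (2*l)*(1/(2*l)) = 1)
60*N + w(K(m(4))) = 60*19 + 1 = 1140 + 1 = 1141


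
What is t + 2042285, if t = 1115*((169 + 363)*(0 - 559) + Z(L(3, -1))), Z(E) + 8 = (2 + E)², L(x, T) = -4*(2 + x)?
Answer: -329192995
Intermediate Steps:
L(x, T) = -8 - 4*x
Z(E) = -8 + (2 + E)²
t = -331235280 (t = 1115*((169 + 363)*(0 - 559) + (-8 + (2 + (-8 - 4*3))²)) = 1115*(532*(-559) + (-8 + (2 + (-8 - 12))²)) = 1115*(-297388 + (-8 + (2 - 20)²)) = 1115*(-297388 + (-8 + (-18)²)) = 1115*(-297388 + (-8 + 324)) = 1115*(-297388 + 316) = 1115*(-297072) = -331235280)
t + 2042285 = -331235280 + 2042285 = -329192995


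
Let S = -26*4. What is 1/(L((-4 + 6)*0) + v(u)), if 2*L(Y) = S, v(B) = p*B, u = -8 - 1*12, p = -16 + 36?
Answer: -1/452 ≈ -0.0022124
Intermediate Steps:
p = 20
u = -20 (u = -8 - 12 = -20)
v(B) = 20*B
S = -104 (S = -13*8 = -104)
L(Y) = -52 (L(Y) = (½)*(-104) = -52)
1/(L((-4 + 6)*0) + v(u)) = 1/(-52 + 20*(-20)) = 1/(-52 - 400) = 1/(-452) = -1/452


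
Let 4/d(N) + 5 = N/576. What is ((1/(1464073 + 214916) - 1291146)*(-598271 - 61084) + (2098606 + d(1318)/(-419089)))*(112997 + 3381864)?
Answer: 545016346111137236867584910509603/183182462072467 ≈ 2.9753e+18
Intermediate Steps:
d(N) = 4/(-5 + N/576)
((1/(1464073 + 214916) - 1291146)*(-598271 - 61084) + (2098606 + d(1318)/(-419089)))*(112997 + 3381864) = ((1/(1464073 + 214916) - 1291146)*(-598271 - 61084) + (2098606 + (2304/(-2880 + 1318))/(-419089)))*(112997 + 3381864) = ((1/1678989 - 1291146)*(-659355) + (2098606 + (2304/(-1562))*(-1/419089)))*3494861 = ((1/1678989 - 1291146)*(-659355) + (2098606 + (2304*(-1/1562))*(-1/419089)))*3494861 = (-2167819931393/1678989*(-659355) + (2098606 - 1152/781*(-1/419089)))*3494861 = (476454303621210505/559663 + (2098606 + 1152/327308509))*3494861 = (476454303621210505/559663 + 686891600839606/327308509)*3494861 = (155947932152705711863099823/183182462072467)*3494861 = 545016346111137236867584910509603/183182462072467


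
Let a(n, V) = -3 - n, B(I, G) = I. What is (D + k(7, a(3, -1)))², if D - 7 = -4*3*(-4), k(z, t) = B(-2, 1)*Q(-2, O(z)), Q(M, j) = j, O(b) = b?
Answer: 1681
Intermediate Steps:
k(z, t) = -2*z
D = 55 (D = 7 - 4*3*(-4) = 7 - 12*(-4) = 7 + 48 = 55)
(D + k(7, a(3, -1)))² = (55 - 2*7)² = (55 - 14)² = 41² = 1681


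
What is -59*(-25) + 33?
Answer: 1508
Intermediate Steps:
-59*(-25) + 33 = 1475 + 33 = 1508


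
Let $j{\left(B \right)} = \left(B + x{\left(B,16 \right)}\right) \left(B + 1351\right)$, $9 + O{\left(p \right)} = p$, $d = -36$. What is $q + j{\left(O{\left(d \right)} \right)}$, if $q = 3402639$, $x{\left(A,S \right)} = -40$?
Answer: $3291629$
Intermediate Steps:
$O{\left(p \right)} = -9 + p$
$j{\left(B \right)} = \left(-40 + B\right) \left(1351 + B\right)$ ($j{\left(B \right)} = \left(B - 40\right) \left(B + 1351\right) = \left(-40 + B\right) \left(1351 + B\right)$)
$q + j{\left(O{\left(d \right)} \right)} = 3402639 + \left(-54040 + \left(-9 - 36\right)^{2} + 1311 \left(-9 - 36\right)\right) = 3402639 + \left(-54040 + \left(-45\right)^{2} + 1311 \left(-45\right)\right) = 3402639 - 111010 = 3291629$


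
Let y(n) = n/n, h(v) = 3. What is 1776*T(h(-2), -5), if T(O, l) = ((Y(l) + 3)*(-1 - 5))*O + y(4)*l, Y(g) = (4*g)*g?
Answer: -3301584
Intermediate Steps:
Y(g) = 4*g²
y(n) = 1
T(O, l) = l + O*(-18 - 24*l²) (T(O, l) = ((4*l² + 3)*(-1 - 5))*O + 1*l = ((3 + 4*l²)*(-6))*O + l = (-18 - 24*l²)*O + l = O*(-18 - 24*l²) + l = l + O*(-18 - 24*l²))
1776*T(h(-2), -5) = 1776*(-5 - 18*3 - 24*3*(-5)²) = 1776*(-5 - 54 - 24*3*25) = 1776*(-5 - 54 - 1800) = 1776*(-1859) = -3301584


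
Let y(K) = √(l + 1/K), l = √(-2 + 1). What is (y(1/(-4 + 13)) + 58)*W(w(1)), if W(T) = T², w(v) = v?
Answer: 58 + √(9 + I) ≈ 61.005 + 0.16641*I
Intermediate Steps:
l = I (l = √(-1) = I ≈ 1.0*I)
y(K) = √(I + 1/K)
(y(1/(-4 + 13)) + 58)*W(w(1)) = (√(I + 1/(1/(-4 + 13))) + 58)*1² = (√(I + 1/(1/9)) + 58)*1 = (√(I + 1/(⅑)) + 58)*1 = (√(I + 9) + 58)*1 = (√(9 + I) + 58)*1 = (58 + √(9 + I))*1 = 58 + √(9 + I)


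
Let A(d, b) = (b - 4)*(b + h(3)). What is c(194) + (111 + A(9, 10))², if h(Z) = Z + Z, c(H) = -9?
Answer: 42840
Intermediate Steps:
h(Z) = 2*Z
A(d, b) = (-4 + b)*(6 + b) (A(d, b) = (b - 4)*(b + 2*3) = (-4 + b)*(b + 6) = (-4 + b)*(6 + b))
c(194) + (111 + A(9, 10))² = -9 + (111 + (-24 + 10² + 2*10))² = -9 + (111 + (-24 + 100 + 20))² = -9 + (111 + 96)² = -9 + 207² = -9 + 42849 = 42840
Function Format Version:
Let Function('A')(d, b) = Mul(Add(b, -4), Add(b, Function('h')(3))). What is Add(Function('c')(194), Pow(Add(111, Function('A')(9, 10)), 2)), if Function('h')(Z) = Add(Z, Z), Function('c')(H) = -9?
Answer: 42840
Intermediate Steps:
Function('h')(Z) = Mul(2, Z)
Function('A')(d, b) = Mul(Add(-4, b), Add(6, b)) (Function('A')(d, b) = Mul(Add(b, -4), Add(b, Mul(2, 3))) = Mul(Add(-4, b), Add(b, 6)) = Mul(Add(-4, b), Add(6, b)))
Add(Function('c')(194), Pow(Add(111, Function('A')(9, 10)), 2)) = Add(-9, Pow(Add(111, Add(-24, Pow(10, 2), Mul(2, 10))), 2)) = Add(-9, Pow(Add(111, Add(-24, 100, 20)), 2)) = Add(-9, Pow(Add(111, 96), 2)) = Add(-9, Pow(207, 2)) = Add(-9, 42849) = 42840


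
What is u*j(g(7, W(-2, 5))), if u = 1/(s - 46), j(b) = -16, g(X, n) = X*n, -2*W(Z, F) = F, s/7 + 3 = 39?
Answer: -8/103 ≈ -0.077670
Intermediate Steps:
s = 252 (s = -21 + 7*39 = -21 + 273 = 252)
W(Z, F) = -F/2
u = 1/206 (u = 1/(252 - 46) = 1/206 ≈ 0.0048544)
u*j(g(7, W(-2, 5))) = (1/206)*(-16) = -8/103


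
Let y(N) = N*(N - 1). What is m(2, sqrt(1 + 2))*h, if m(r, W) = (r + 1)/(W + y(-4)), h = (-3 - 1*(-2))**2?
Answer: 60/397 - 3*sqrt(3)/397 ≈ 0.13804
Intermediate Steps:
y(N) = N*(-1 + N)
h = 1 (h = (-3 + 2)**2 = (-1)**2 = 1)
m(r, W) = (1 + r)/(20 + W) (m(r, W) = (r + 1)/(W - 4*(-1 - 4)) = (1 + r)/(W - 4*(-5)) = (1 + r)/(W + 20) = (1 + r)/(20 + W))
m(2, sqrt(1 + 2))*h = ((1 + 2)/(20 + sqrt(1 + 2)))*1 = (3/(20 + sqrt(3)))*1 = 3/(20 + sqrt(3))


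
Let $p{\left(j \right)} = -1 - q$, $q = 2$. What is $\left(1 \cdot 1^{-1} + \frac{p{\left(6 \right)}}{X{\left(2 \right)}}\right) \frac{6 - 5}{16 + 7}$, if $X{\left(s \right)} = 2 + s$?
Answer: $\frac{1}{92} \approx 0.01087$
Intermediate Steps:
$p{\left(j \right)} = -3$ ($p{\left(j \right)} = -1 - 2 = -3$)
$\left(1 \cdot 1^{-1} + \frac{p{\left(6 \right)}}{X{\left(2 \right)}}\right) \frac{6 - 5}{16 + 7} = \left(1 \cdot 1^{-1} - \frac{3}{2 + 2}\right) \frac{6 - 5}{16 + 7} = \left(1 \cdot 1 - \frac{3}{4}\right) 1 \cdot \frac{1}{23} = \left(1 - \frac{3}{4}\right) 1 \cdot \frac{1}{23} = \left(1 - \frac{3}{4}\right) \frac{1}{23} = \frac{1}{4} \cdot \frac{1}{23} = \frac{1}{92}$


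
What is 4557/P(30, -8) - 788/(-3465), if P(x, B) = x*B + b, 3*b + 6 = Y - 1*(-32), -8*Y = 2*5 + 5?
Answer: -374573324/19289655 ≈ -19.418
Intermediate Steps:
Y = -15/8 (Y = -(2*5 + 5)/8 = -(10 + 5)/8 = -⅛*15 = -15/8 ≈ -1.8750)
b = 193/24 (b = -2 + (-15/8 - 1*(-32))/3 = -2 + (-15/8 + 32)/3 = -2 + (⅓)*(241/8) = -2 + 241/24 = 193/24 ≈ 8.0417)
P(x, B) = 193/24 + B*x (P(x, B) = x*B + 193/24 = B*x + 193/24 = 193/24 + B*x)
4557/P(30, -8) - 788/(-3465) = 4557/(193/24 - 8*30) - 788/(-3465) = 4557/(193/24 - 240) - 788*(-1/3465) = 4557/(-5567/24) + 788/3465 = 4557*(-24/5567) + 788/3465 = -109368/5567 + 788/3465 = -374573324/19289655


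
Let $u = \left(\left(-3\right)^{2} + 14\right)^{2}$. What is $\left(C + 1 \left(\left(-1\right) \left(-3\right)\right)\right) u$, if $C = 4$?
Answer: $3703$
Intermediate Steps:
$u = 529$ ($u = \left(9 + 14\right)^{2} = 23^{2} = 529$)
$\left(C + 1 \left(\left(-1\right) \left(-3\right)\right)\right) u = \left(4 + 1 \left(\left(-1\right) \left(-3\right)\right)\right) 529 = \left(4 + 1 \cdot 3\right) 529 = \left(4 + 3\right) 529 = 7 \cdot 529 = 3703$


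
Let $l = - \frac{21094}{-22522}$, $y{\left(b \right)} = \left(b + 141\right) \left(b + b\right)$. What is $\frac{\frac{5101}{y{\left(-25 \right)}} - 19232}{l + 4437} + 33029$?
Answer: $\frac{9572480329748839}{289858503200} \approx 33025.0$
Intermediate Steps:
$y{\left(b \right)} = 2 b \left(141 + b\right)$ ($y{\left(b \right)} = \left(141 + b\right) 2 b = 2 b \left(141 + b\right)$)
$l = \frac{10547}{11261}$ ($l = \left(-21094\right) \left(- \frac{1}{22522}\right) = \frac{10547}{11261} \approx 0.93659$)
$\frac{\frac{5101}{y{\left(-25 \right)}} - 19232}{l + 4437} + 33029 = \frac{\frac{5101}{2 \left(-25\right) \left(141 - 25\right)} - 19232}{\frac{10547}{11261} + 4437} + 33029 = \frac{\frac{5101}{2 \left(-25\right) 116} - 19232}{\frac{49975604}{11261}} + 33029 = \left(\frac{5101}{-5800} - 19232\right) \frac{11261}{49975604} + 33029 = \left(5101 \left(- \frac{1}{5800}\right) - 19232\right) \frac{11261}{49975604} + 33029 = \left(- \frac{5101}{5800} - 19232\right) \frac{11261}{49975604} + 33029 = \left(- \frac{111550701}{5800}\right) \frac{11261}{49975604} + 33029 = - \frac{1256172443961}{289858503200} + 33029 = \frac{9572480329748839}{289858503200}$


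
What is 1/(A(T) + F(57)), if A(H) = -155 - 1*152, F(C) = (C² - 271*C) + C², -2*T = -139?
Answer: -1/9256 ≈ -0.00010804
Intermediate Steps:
T = 139/2 (T = -½*(-139) = 139/2 ≈ 69.500)
F(C) = -271*C + 2*C²
A(H) = -307 (A(H) = -155 - 152 = -307)
1/(A(T) + F(57)) = 1/(-307 + 57*(-271 + 2*57)) = 1/(-307 + 57*(-271 + 114)) = 1/(-307 + 57*(-157)) = 1/(-307 - 8949) = 1/(-9256) = -1/9256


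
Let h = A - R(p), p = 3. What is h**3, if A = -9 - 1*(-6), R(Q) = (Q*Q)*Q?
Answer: -27000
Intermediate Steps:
R(Q) = Q**3 (R(Q) = Q**2*Q = Q**3)
A = -3 (A = -9 + 6 = -3)
h = -30 (h = -3 - 1*3**3 = -3 - 1*27 = -3 - 27 = -30)
h**3 = (-30)**3 = -27000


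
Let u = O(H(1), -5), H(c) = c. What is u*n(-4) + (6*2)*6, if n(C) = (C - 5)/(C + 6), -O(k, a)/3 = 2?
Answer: 99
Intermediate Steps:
O(k, a) = -6 (O(k, a) = -3*2 = -6)
n(C) = (-5 + C)/(6 + C)
u = -6
u*n(-4) + (6*2)*6 = -6*(-5 - 4)/(6 - 4) + (6*2)*6 = -6*(-9)/2 + 12*6 = -3*(-9) + 72 = -6*(-9/2) + 72 = 27 + 72 = 99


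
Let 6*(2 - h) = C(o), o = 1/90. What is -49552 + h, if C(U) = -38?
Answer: -148631/3 ≈ -49544.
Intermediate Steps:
o = 1/90 ≈ 0.011111
h = 25/3 (h = 2 - ⅙*(-38) = 2 + 19/3 = 25/3 ≈ 8.3333)
-49552 + h = -49552 + 25/3 = -148631/3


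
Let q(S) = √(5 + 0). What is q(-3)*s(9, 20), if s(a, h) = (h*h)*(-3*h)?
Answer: -24000*√5 ≈ -53666.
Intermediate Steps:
s(a, h) = -3*h³ (s(a, h) = h²*(-3*h) = -3*h³)
q(S) = √5
q(-3)*s(9, 20) = √5*(-3*20³) = √5*(-3*8000) = √5*(-24000) = -24000*√5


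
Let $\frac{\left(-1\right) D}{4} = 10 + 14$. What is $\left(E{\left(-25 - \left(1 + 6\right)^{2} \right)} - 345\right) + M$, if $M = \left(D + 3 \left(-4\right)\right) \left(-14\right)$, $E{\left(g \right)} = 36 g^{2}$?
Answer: $198303$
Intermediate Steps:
$D = -96$ ($D = - 4 \left(10 + 14\right) = \left(-4\right) 24 = -96$)
$M = 1512$ ($M = \left(-96 + 3 \left(-4\right)\right) \left(-14\right) = \left(-96 - 12\right) \left(-14\right) = \left(-108\right) \left(-14\right) = 1512$)
$\left(E{\left(-25 - \left(1 + 6\right)^{2} \right)} - 345\right) + M = \left(36 \left(-25 - \left(1 + 6\right)^{2}\right)^{2} - 345\right) + 1512 = \left(36 \left(-25 - 7^{2}\right)^{2} - 345\right) + 1512 = \left(36 \left(-25 - 49\right)^{2} - 345\right) + 1512 = \left(36 \left(-74\right)^{2} - 345\right) + 1512 = \left(36 \cdot 5476 - 345\right) + 1512 = \left(197136 - 345\right) + 1512 = 196791 + 1512 = 198303$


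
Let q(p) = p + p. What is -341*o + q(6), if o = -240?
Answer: 81852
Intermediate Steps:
q(p) = 2*p
-341*o + q(6) = -341*(-240) + 2*6 = 81840 + 12 = 81852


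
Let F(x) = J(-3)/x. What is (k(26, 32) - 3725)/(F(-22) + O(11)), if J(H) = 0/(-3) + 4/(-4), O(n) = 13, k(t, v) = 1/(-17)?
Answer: -1393172/4879 ≈ -285.54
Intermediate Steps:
k(t, v) = -1/17
J(H) = -1 (J(H) = 0*(-⅓) + 4*(-¼) = 0 - 1 = -1)
F(x) = -1/x
(k(26, 32) - 3725)/(F(-22) + O(11)) = (-1/17 - 3725)/(-1/(-22) + 13) = -63326/(17*(-1*(-1/22) + 13)) = -63326/(17*(1/22 + 13)) = -63326/(17*287/22) = -63326/17*22/287 = -1393172/4879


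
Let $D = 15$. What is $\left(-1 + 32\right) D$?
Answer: $465$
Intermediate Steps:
$\left(-1 + 32\right) D = \left(-1 + 32\right) 15 = 31 \cdot 15 = 465$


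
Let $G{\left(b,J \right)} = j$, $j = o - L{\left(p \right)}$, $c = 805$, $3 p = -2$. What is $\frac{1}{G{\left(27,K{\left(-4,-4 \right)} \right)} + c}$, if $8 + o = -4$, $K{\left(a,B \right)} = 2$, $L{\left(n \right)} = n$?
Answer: $\frac{3}{2381} \approx 0.00126$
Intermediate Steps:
$p = - \frac{2}{3}$ ($p = \frac{1}{3} \left(-2\right) = - \frac{2}{3} \approx -0.66667$)
$o = -12$ ($o = -8 - 4 = -12$)
$j = - \frac{34}{3}$ ($j = -12 - - \frac{2}{3} = -12 + \frac{2}{3} = - \frac{34}{3} \approx -11.333$)
$G{\left(b,J \right)} = - \frac{34}{3}$
$\frac{1}{G{\left(27,K{\left(-4,-4 \right)} \right)} + c} = \frac{1}{- \frac{34}{3} + 805} = \frac{1}{\frac{2381}{3}} = \frac{3}{2381}$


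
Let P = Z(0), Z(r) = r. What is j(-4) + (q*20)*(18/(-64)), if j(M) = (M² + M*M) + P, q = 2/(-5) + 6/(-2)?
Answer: 409/8 ≈ 51.125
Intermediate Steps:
P = 0
q = -17/5 (q = 2*(-⅕) + 6*(-½) = -⅖ - 3 = -17/5 ≈ -3.4000)
j(M) = 2*M² (j(M) = (M² + M*M) + 0 = (M² + M²) + 0 = 2*M² + 0 = 2*M²)
j(-4) + (q*20)*(18/(-64)) = 2*(-4)² + (-17/5*20)*(18/(-64)) = 2*16 - 1224*(-1)/64 = 32 - 68*(-9/32) = 32 + 153/8 = 409/8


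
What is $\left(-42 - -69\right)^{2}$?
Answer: $729$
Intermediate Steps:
$\left(-42 - -69\right)^{2} = \left(-42 + \left(-267 + 336\right)\right)^{2} = \left(-42 + 69\right)^{2} = 27^{2} = 729$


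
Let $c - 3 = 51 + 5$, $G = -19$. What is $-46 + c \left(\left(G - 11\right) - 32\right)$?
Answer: $-3704$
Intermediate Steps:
$c = 59$ ($c = 3 + \left(51 + 5\right) = 3 + 56 = 59$)
$-46 + c \left(\left(G - 11\right) - 32\right) = -46 + 59 \left(\left(-19 - 11\right) - 32\right) = -46 + 59 \left(-30 - 32\right) = -46 + 59 \left(-62\right) = -46 - 3658 = -3704$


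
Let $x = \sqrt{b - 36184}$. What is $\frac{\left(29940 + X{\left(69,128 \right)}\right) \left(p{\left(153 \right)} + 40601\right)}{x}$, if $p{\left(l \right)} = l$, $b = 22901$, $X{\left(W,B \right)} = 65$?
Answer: $- \frac{1222823770 i \sqrt{13283}}{13283} \approx - 1.061 \cdot 10^{7} i$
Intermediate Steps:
$x = i \sqrt{13283}$ ($x = \sqrt{22901 - 36184} = \sqrt{-13283} = i \sqrt{13283} \approx 115.25 i$)
$\frac{\left(29940 + X{\left(69,128 \right)}\right) \left(p{\left(153 \right)} + 40601\right)}{x} = \frac{\left(29940 + 65\right) \left(153 + 40601\right)}{i \sqrt{13283}} = 30005 \cdot 40754 \left(- \frac{i \sqrt{13283}}{13283}\right) = 1222823770 \left(- \frac{i \sqrt{13283}}{13283}\right) = - \frac{1222823770 i \sqrt{13283}}{13283}$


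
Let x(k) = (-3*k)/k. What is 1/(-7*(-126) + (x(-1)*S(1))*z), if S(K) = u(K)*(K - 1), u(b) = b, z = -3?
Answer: 1/882 ≈ 0.0011338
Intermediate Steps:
x(k) = -3
S(K) = K*(-1 + K) (S(K) = K*(K - 1) = K*(-1 + K))
1/(-7*(-126) + (x(-1)*S(1))*z) = 1/(-7*(-126) - 3*(-1 + 1)*(-3)) = 1/(882 - 3*0*(-3)) = 1/(882 + 0*(-3)) = 1/(882 + 0) = 1/882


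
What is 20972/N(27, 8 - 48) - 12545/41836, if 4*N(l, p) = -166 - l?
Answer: -3511959553/8074348 ≈ -434.95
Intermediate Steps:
N(l, p) = -83/2 - l/4 (N(l, p) = (-166 - l)/4 = -83/2 - l/4)
20972/N(27, 8 - 48) - 12545/41836 = 20972/(-83/2 - 1/4*27) - 12545/41836 = 20972/(-83/2 - 27/4) - 12545*1/41836 = 20972/(-193/4) - 12545/41836 = 20972*(-4/193) - 12545/41836 = -83888/193 - 12545/41836 = -3511959553/8074348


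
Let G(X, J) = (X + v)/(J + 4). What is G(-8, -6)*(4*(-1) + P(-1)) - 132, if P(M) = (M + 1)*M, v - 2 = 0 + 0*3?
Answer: -144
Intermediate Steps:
v = 2 (v = 2 + (0 + 0*3) = 2 + (0 + 0) = 2 + 0 = 2)
G(X, J) = (2 + X)/(4 + J) (G(X, J) = (X + 2)/(J + 4) = (2 + X)/(4 + J))
P(M) = M*(1 + M) (P(M) = (1 + M)*M = M*(1 + M))
G(-8, -6)*(4*(-1) + P(-1)) - 132 = ((2 - 8)/(4 - 6))*(4*(-1) - (1 - 1)) - 132 = (-6/(-2))*(-4 - 1*0) - 132 = (-½*(-6))*(-4 + 0) - 132 = 3*(-4) - 132 = -12 - 132 = -144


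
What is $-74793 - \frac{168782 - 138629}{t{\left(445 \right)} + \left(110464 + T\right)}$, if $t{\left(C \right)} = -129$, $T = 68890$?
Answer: $- \frac{13404805578}{179225} \approx -74793.0$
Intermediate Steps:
$-74793 - \frac{168782 - 138629}{t{\left(445 \right)} + \left(110464 + T\right)} = -74793 - \frac{168782 - 138629}{-129 + \left(110464 + 68890\right)} = -74793 - \frac{30153}{-129 + 179354} = -74793 - \frac{30153}{179225} = - \frac{13404805578}{179225}$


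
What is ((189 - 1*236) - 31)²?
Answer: 6084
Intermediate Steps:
((189 - 1*236) - 31)² = ((189 - 236) - 31)² = (-47 - 31)² = (-78)² = 6084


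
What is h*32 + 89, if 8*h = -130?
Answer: -431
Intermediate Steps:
h = -65/4 (h = (⅛)*(-130) = -65/4 ≈ -16.250)
h*32 + 89 = -65/4*32 + 89 = -520 + 89 = -431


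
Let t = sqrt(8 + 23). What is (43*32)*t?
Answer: 1376*sqrt(31) ≈ 7661.2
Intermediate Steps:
t = sqrt(31) ≈ 5.5678
(43*32)*t = (43*32)*sqrt(31) = 1376*sqrt(31)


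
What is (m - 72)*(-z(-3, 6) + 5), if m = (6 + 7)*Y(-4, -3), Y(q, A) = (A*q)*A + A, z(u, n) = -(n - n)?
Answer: -2895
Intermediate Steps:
z(u, n) = 0 (z(u, n) = -1*0 = 0)
Y(q, A) = A + q*A² (Y(q, A) = q*A² + A = A + q*A²)
m = -507 (m = (6 + 7)*(-3*(1 - 3*(-4))) = 13*(-3*(1 + 12)) = 13*(-3*13) = 13*(-39) = -507)
(m - 72)*(-z(-3, 6) + 5) = (-507 - 72)*(-1*0 + 5) = -579*(0 + 5) = -579*5 = -2895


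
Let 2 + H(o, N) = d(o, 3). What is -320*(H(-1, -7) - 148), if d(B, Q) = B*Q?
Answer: 48960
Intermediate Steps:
H(o, N) = -2 + 3*o (H(o, N) = -2 + o*3 = -2 + 3*o)
-320*(H(-1, -7) - 148) = -320*((-2 + 3*(-1)) - 148) = -320*((-2 - 3) - 148) = -320*(-5 - 148) = -320*(-153) = 48960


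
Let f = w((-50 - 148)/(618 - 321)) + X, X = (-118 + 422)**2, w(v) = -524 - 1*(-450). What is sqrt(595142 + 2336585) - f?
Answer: -92342 + sqrt(2931727) ≈ -90630.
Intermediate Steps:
w(v) = -74 (w(v) = -524 + 450 = -74)
X = 92416 (X = 304**2 = 92416)
f = 92342 (f = -74 + 92416 = 92342)
sqrt(595142 + 2336585) - f = sqrt(595142 + 2336585) - 1*92342 = sqrt(2931727) - 92342 = -92342 + sqrt(2931727)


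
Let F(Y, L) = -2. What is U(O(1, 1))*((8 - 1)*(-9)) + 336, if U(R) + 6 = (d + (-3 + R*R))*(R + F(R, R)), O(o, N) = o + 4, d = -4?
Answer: -2688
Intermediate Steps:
O(o, N) = 4 + o
U(R) = -6 + (-7 + R²)*(-2 + R) (U(R) = -6 + (-4 + (-3 + R*R))*(R - 2) = -6 + (-4 + (-3 + R²))*(-2 + R) = -6 + (-7 + R²)*(-2 + R))
U(O(1, 1))*((8 - 1)*(-9)) + 336 = (8 + (4 + 1)³ - 7*(4 + 1) - 2*(4 + 1)²)*((8 - 1)*(-9)) + 336 = (8 + 5³ - 7*5 - 2*5²)*(7*(-9)) + 336 = (8 + 125 - 35 - 2*25)*(-63) + 336 = (8 + 125 - 35 - 50)*(-63) + 336 = 48*(-63) + 336 = -3024 + 336 = -2688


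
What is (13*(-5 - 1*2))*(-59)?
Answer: 5369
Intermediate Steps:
(13*(-5 - 1*2))*(-59) = (13*(-5 - 2))*(-59) = (13*(-7))*(-59) = -91*(-59) = 5369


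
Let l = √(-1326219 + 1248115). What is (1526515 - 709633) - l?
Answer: 816882 - 2*I*√19526 ≈ 8.1688e+5 - 279.47*I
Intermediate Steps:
l = 2*I*√19526 (l = √(-78104) = 2*I*√19526 ≈ 279.47*I)
(1526515 - 709633) - l = (1526515 - 709633) - 2*I*√19526 = 816882 - 2*I*√19526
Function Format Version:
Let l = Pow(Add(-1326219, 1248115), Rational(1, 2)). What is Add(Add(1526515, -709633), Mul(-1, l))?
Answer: Add(816882, Mul(-2, I, Pow(19526, Rational(1, 2)))) ≈ Add(8.1688e+5, Mul(-279.47, I))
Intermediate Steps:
l = Mul(2, I, Pow(19526, Rational(1, 2))) (l = Pow(-78104, Rational(1, 2)) = Mul(2, I, Pow(19526, Rational(1, 2))) ≈ Mul(279.47, I))
Add(Add(1526515, -709633), Mul(-1, l)) = Add(Add(1526515, -709633), Mul(-1, Mul(2, I, Pow(19526, Rational(1, 2))))) = Add(816882, Mul(-2, I, Pow(19526, Rational(1, 2))))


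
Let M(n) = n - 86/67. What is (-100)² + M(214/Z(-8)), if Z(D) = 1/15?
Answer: 884984/67 ≈ 13209.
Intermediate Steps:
Z(D) = 1/15 (Z(D) = 1*(1/15) = 1/15)
M(n) = -86/67 + n (M(n) = n - 86*1/67 = n - 86/67 = -86/67 + n)
(-100)² + M(214/Z(-8)) = (-100)² + (-86/67 + 214/(1/15)) = 10000 + (-86/67 + 214*15) = 10000 + (-86/67 + 3210) = 10000 + 214984/67 = 884984/67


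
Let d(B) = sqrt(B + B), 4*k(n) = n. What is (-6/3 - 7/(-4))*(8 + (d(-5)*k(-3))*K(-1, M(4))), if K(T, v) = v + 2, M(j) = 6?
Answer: -2 + 3*I*sqrt(10)/2 ≈ -2.0 + 4.7434*I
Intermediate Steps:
k(n) = n/4
K(T, v) = 2 + v
d(B) = sqrt(2)*sqrt(B) (d(B) = sqrt(2*B) = sqrt(2)*sqrt(B))
(-6/3 - 7/(-4))*(8 + (d(-5)*k(-3))*K(-1, M(4))) = (-6/3 - 7/(-4))*(8 + ((sqrt(2)*sqrt(-5))*((1/4)*(-3)))*(2 + 6)) = (-6*1/3 - 7*(-1/4))*(8 + ((sqrt(2)*(I*sqrt(5)))*(-3/4))*8) = (-2 + 7/4)*(8 + ((I*sqrt(10))*(-3/4))*8) = -(8 - 3*I*sqrt(10)/4*8)/4 = -(8 - 6*I*sqrt(10))/4 = -2 + 3*I*sqrt(10)/2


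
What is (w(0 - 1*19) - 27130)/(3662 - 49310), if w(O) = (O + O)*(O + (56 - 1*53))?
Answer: 13261/22824 ≈ 0.58101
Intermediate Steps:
w(O) = 2*O*(3 + O) (w(O) = (2*O)*(O + (56 - 53)) = (2*O)*(O + 3) = (2*O)*(3 + O) = 2*O*(3 + O))
(w(0 - 1*19) - 27130)/(3662 - 49310) = (2*(0 - 1*19)*(3 + (0 - 1*19)) - 27130)/(3662 - 49310) = (2*(0 - 19)*(3 + (0 - 19)) - 27130)/(-45648) = (2*(-19)*(3 - 19) - 27130)*(-1/45648) = (2*(-19)*(-16) - 27130)*(-1/45648) = (608 - 27130)*(-1/45648) = -26522*(-1/45648) = 13261/22824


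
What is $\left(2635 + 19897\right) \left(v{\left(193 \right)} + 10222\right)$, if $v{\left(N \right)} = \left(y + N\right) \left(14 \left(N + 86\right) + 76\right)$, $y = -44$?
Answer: $13598963280$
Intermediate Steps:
$v{\left(N \right)} = \left(-44 + N\right) \left(1280 + 14 N\right)$ ($v{\left(N \right)} = \left(-44 + N\right) \left(14 \left(N + 86\right) + 76\right) = \left(-44 + N\right) \left(14 \left(86 + N\right) + 76\right) = \left(-44 + N\right) \left(\left(1204 + 14 N\right) + 76\right) = \left(-44 + N\right) \left(1280 + 14 N\right)$)
$\left(2635 + 19897\right) \left(v{\left(193 \right)} + 10222\right) = \left(2635 + 19897\right) \left(\left(-56320 + 14 \cdot 193^{2} + 664 \cdot 193\right) + 10222\right) = 22532 \left(\left(-56320 + 14 \cdot 37249 + 128152\right) + 10222\right) = 22532 \left(\left(-56320 + 521486 + 128152\right) + 10222\right) = 22532 \left(593318 + 10222\right) = 22532 \cdot 603540 = 13598963280$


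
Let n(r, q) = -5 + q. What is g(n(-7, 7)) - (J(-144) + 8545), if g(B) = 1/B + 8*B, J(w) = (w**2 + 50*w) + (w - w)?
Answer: -44129/2 ≈ -22065.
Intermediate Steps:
J(w) = w**2 + 50*w (J(w) = (w**2 + 50*w) + 0 = w**2 + 50*w)
g(n(-7, 7)) - (J(-144) + 8545) = (1/(-5 + 7) + 8*(-5 + 7)) - (-144*(50 - 144) + 8545) = (1/2 + 8*2) - (-144*(-94) + 8545) = (1/2 + 16) - (13536 + 8545) = 33/2 - 1*22081 = 33/2 - 22081 = -44129/2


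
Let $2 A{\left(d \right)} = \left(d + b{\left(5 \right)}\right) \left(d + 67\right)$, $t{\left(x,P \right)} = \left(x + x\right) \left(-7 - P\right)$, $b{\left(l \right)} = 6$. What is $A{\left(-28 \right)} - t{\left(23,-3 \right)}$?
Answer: $-245$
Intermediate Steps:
$t{\left(x,P \right)} = 2 x \left(-7 - P\right)$
$A{\left(d \right)} = \frac{\left(6 + d\right) \left(67 + d\right)}{2}$ ($A{\left(d \right)} = \frac{\left(d + 6\right) \left(d + 67\right)}{2} = \frac{\left(6 + d\right) \left(67 + d\right)}{2}$)
$A{\left(-28 \right)} - t{\left(23,-3 \right)} = \left(201 + \frac{\left(-28\right)^{2}}{2} + \frac{73}{2} \left(-28\right)\right) - \left(-2\right) 23 \left(7 - 3\right) = \left(201 + \frac{1}{2} \cdot 784 - 1022\right) - \left(-2\right) 23 \cdot 4 = \left(201 + 392 - 1022\right) - -184 = -429 + 184 = -245$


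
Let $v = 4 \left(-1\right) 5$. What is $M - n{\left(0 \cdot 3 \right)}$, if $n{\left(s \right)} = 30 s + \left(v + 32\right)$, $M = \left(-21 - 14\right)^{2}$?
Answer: $1213$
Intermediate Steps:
$v = -20$ ($v = \left(-4\right) 5 = -20$)
$M = 1225$ ($M = \left(-35\right)^{2} = 1225$)
$n{\left(s \right)} = 12 + 30 s$ ($n{\left(s \right)} = 30 s + \left(-20 + 32\right) = 30 s + 12 = 12 + 30 s$)
$M - n{\left(0 \cdot 3 \right)} = 1225 - \left(12 + 30 \cdot 0 \cdot 3\right) = 1225 - \left(12 + 30 \cdot 0\right) = 1225 - \left(12 + 0\right) = 1225 - 12 = 1213$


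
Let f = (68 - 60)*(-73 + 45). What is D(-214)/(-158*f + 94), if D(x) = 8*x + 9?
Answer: -1703/35486 ≈ -0.047991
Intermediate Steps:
D(x) = 9 + 8*x
f = -224 (f = 8*(-28) = -224)
D(-214)/(-158*f + 94) = (9 + 8*(-214))/(-158*(-224) + 94) = (9 - 1712)/(35392 + 94) = -1703/35486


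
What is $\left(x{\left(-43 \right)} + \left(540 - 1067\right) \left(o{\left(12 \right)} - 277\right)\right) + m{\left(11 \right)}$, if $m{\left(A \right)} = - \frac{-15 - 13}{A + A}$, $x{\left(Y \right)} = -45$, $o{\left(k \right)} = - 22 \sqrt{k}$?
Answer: $\frac{1605288}{11} + 23188 \sqrt{3} \approx 1.861 \cdot 10^{5}$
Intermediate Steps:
$m{\left(A \right)} = \frac{14}{A}$ ($m{\left(A \right)} = - \frac{-28}{2 A} = - \left(-28\right) \frac{1}{2 A} = - \frac{-14}{A} = \frac{14}{A}$)
$\left(x{\left(-43 \right)} + \left(540 - 1067\right) \left(o{\left(12 \right)} - 277\right)\right) + m{\left(11 \right)} = \left(-45 + \left(540 - 1067\right) \left(- 22 \sqrt{12} - 277\right)\right) + \frac{14}{11} = \left(-45 - 527 \left(- 22 \cdot 2 \sqrt{3} - 277\right)\right) + 14 \cdot \frac{1}{11} = \left(-45 - 527 \left(- 44 \sqrt{3} - 277\right)\right) + \frac{14}{11} = \left(-45 - 527 \left(-277 - 44 \sqrt{3}\right)\right) + \frac{14}{11} = \left(-45 + \left(145979 + 23188 \sqrt{3}\right)\right) + \frac{14}{11} = \left(145934 + 23188 \sqrt{3}\right) + \frac{14}{11} = \frac{1605288}{11} + 23188 \sqrt{3}$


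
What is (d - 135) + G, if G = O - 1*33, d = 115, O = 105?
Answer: 52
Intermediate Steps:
G = 72 (G = 105 - 1*33 = 105 - 33 = 72)
(d - 135) + G = (115 - 135) + 72 = -20 + 72 = 52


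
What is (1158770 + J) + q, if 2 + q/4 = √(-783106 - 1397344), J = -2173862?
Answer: -1015100 + 20*I*√87218 ≈ -1.0151e+6 + 5906.5*I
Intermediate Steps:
q = -8 + 20*I*√87218 (q = -8 + 4*√(-783106 - 1397344) = -8 + 4*√(-2180450) = -8 + 4*(5*I*√87218) = -8 + 20*I*√87218 ≈ -8.0 + 5906.5*I)
(1158770 + J) + q = (1158770 - 2173862) + (-8 + 20*I*√87218) = -1015092 + (-8 + 20*I*√87218) = -1015100 + 20*I*√87218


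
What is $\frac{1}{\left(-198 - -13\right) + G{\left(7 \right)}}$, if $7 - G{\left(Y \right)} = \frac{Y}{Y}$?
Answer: $- \frac{1}{179} \approx -0.0055866$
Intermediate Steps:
$G{\left(Y \right)} = 6$ ($G{\left(Y \right)} = 7 - \frac{Y}{Y} = 7 - 1 = 6$)
$\frac{1}{\left(-198 - -13\right) + G{\left(7 \right)}} = \frac{1}{\left(-198 - -13\right) + 6} = \frac{1}{\left(-198 + 13\right) + 6} = \frac{1}{-185 + 6} = \frac{1}{-179} = - \frac{1}{179}$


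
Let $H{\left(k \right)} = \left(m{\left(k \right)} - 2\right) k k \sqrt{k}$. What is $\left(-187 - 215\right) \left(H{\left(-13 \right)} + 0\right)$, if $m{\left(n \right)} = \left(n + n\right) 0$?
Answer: $135876 i \sqrt{13} \approx 4.8991 \cdot 10^{5} i$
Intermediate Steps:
$m{\left(n \right)} = 0$ ($m{\left(n \right)} = 2 n 0 = 0$)
$H{\left(k \right)} = - 2 k^{\frac{5}{2}}$ ($H{\left(k \right)} = \left(0 - 2\right) k k \sqrt{k} = - 2 k k \sqrt{k} = - 2 k^{2} \sqrt{k} = - 2 k^{\frac{5}{2}}$)
$\left(-187 - 215\right) \left(H{\left(-13 \right)} + 0\right) = \left(-187 - 215\right) \left(- 2 \left(-13\right)^{\frac{5}{2}} + 0\right) = \left(-187 - 215\right) \left(- 2 \cdot 169 i \sqrt{13} + 0\right) = - 402 \left(- 338 i \sqrt{13} + 0\right) = - 402 \left(- 338 i \sqrt{13}\right) = 135876 i \sqrt{13}$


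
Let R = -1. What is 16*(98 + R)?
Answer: 1552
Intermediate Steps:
16*(98 + R) = 16*(98 - 1) = 16*97 = 1552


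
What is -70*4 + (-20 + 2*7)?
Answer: -286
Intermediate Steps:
-70*4 + (-20 + 2*7) = -280 + (-20 + 14) = -280 - 6 = -286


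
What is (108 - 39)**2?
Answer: 4761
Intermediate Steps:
(108 - 39)**2 = 69**2 = 4761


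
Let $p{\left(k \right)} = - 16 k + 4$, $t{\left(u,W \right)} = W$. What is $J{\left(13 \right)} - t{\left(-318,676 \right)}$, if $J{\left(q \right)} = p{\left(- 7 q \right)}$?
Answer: $784$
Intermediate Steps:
$p{\left(k \right)} = 4 - 16 k$
$J{\left(q \right)} = 4 + 112 q$ ($J{\left(q \right)} = 4 - 16 \left(- 7 q\right) = 4 + 112 q$)
$J{\left(13 \right)} - t{\left(-318,676 \right)} = \left(4 + 112 \cdot 13\right) - 676 = \left(4 + 1456\right) - 676 = 1460 - 676 = 784$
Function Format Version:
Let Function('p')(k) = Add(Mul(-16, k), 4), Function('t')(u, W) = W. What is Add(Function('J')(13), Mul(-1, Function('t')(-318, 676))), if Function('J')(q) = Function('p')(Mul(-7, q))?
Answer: 784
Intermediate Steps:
Function('p')(k) = Add(4, Mul(-16, k))
Function('J')(q) = Add(4, Mul(112, q)) (Function('J')(q) = Add(4, Mul(-16, Mul(-7, q))) = Add(4, Mul(112, q)))
Add(Function('J')(13), Mul(-1, Function('t')(-318, 676))) = Add(Add(4, Mul(112, 13)), Mul(-1, 676)) = Add(Add(4, 1456), -676) = Add(1460, -676) = 784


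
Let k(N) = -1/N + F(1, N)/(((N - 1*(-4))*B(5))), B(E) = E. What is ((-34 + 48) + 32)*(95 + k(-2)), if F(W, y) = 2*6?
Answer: 22241/5 ≈ 4448.2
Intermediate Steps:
F(W, y) = 12
k(N) = -1/N + 12/(20 + 5*N) (k(N) = -1/N + 12/(((N - 1*(-4))*5)) = -1/N + 12/(((N + 4)*5)) = -1/N + 12/(((4 + N)*5)) = -1/N + 12/(20 + 5*N))
((-34 + 48) + 32)*(95 + k(-2)) = ((-34 + 48) + 32)*(95 + (⅕)*(-20 + 7*(-2))/(-2*(4 - 2))) = (14 + 32)*(95 + (⅕)*(-½)*(-20 - 14)/2) = 46*(95 + (⅕)*(-½)*(½)*(-34)) = 46*(95 + 17/10) = 46*(967/10) = 22241/5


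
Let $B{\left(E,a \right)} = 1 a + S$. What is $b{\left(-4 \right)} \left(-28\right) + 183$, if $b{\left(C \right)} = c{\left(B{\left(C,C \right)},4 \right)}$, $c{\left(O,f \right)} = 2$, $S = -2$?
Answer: $127$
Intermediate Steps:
$B{\left(E,a \right)} = -2 + a$ ($B{\left(E,a \right)} = 1 a - 2 = a - 2 = -2 + a$)
$b{\left(C \right)} = 2$
$b{\left(-4 \right)} \left(-28\right) + 183 = 2 \left(-28\right) + 183 = -56 + 183 = 127$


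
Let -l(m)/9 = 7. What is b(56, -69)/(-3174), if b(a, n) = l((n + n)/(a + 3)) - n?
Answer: -1/529 ≈ -0.0018904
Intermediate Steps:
l(m) = -63 (l(m) = -9*7 = -63)
b(a, n) = -63 - n
b(56, -69)/(-3174) = (-63 - 1*(-69))/(-3174) = (-63 + 69)*(-1/3174) = 6*(-1/3174) = -1/529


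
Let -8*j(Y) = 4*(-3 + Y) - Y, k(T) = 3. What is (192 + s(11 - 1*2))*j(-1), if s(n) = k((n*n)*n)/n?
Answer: 2885/8 ≈ 360.63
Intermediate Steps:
j(Y) = 3/2 - 3*Y/8 (j(Y) = -(4*(-3 + Y) - Y)/8 = -((-12 + 4*Y) - Y)/8 = -(-12 + 3*Y)/8 = 3/2 - 3*Y/8)
s(n) = 3/n
(192 + s(11 - 1*2))*j(-1) = (192 + 3/(11 - 1*2))*(3/2 - 3/8*(-1)) = (192 + 3/(11 - 2))*(3/2 + 3/8) = (192 + 3/9)*(15/8) = (192 + 3*(1/9))*(15/8) = (192 + 1/3)*(15/8) = (577/3)*(15/8) = 2885/8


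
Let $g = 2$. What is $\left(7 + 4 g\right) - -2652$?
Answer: $2667$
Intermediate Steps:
$\left(7 + 4 g\right) - -2652 = \left(7 + 4 \cdot 2\right) - -2652 = \left(7 + 8\right) + 2652 = 15 + 2652 = 2667$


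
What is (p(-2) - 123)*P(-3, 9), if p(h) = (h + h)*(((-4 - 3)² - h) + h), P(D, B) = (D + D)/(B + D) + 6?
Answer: -1595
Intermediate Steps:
P(D, B) = 6 + 2*D/(B + D) (P(D, B) = (2*D)/(B + D) + 6 = 2*D/(B + D) + 6 = 6 + 2*D/(B + D))
p(h) = 98*h (p(h) = (2*h)*(((-7)² - h) + h) = (2*h)*((49 - h) + h) = (2*h)*49 = 98*h)
(p(-2) - 123)*P(-3, 9) = (98*(-2) - 123)*(2*(3*9 + 4*(-3))/(9 - 3)) = (-196 - 123)*(2*(27 - 12)/6) = -638*15/6 = -319*5 = -1595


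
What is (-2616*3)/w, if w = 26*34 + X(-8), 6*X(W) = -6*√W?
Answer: -289068/32561 - 654*I*√2/32561 ≈ -8.8777 - 0.028405*I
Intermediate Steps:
X(W) = -√W (X(W) = (-6*√W)/6 = -√W)
w = 884 - 2*I*√2 (w = 26*34 - √(-8) = 884 - 2*I*√2 ≈ 884.0 - 2.8284*I)
(-2616*3)/w = (-2616*3)/(884 - 2*I*√2) = -7848/(884 - 2*I*√2)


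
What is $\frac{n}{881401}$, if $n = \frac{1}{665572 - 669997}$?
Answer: $- \frac{1}{3900199425} \approx -2.564 \cdot 10^{-10}$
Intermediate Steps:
$n = - \frac{1}{4425}$ ($n = \frac{1}{-4425} = - \frac{1}{4425} \approx -0.00022599$)
$\frac{n}{881401} = - \frac{1}{4425 \cdot 881401} = \left(- \frac{1}{4425}\right) \frac{1}{881401} = - \frac{1}{3900199425}$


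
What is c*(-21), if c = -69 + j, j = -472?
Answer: 11361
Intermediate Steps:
c = -541 (c = -69 - 472 = -541)
c*(-21) = -541*(-21) = 11361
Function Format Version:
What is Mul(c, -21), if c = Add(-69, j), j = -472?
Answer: 11361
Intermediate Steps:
c = -541 (c = Add(-69, -472) = -541)
Mul(c, -21) = Mul(-541, -21) = 11361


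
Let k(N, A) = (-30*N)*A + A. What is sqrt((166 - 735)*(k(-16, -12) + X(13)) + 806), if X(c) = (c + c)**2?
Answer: 3*sqrt(322270) ≈ 1703.1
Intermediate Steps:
k(N, A) = A - 30*A*N (k(N, A) = -30*A*N + A = A - 30*A*N)
X(c) = 4*c**2 (X(c) = (2*c)**2 = 4*c**2)
sqrt((166 - 735)*(k(-16, -12) + X(13)) + 806) = sqrt((166 - 735)*(-12*(1 - 30*(-16)) + 4*13**2) + 806) = sqrt(-569*(-12*(1 + 480) + 4*169) + 806) = sqrt(-569*(-12*481 + 676) + 806) = sqrt(-569*(-5772 + 676) + 806) = sqrt(-569*(-5096) + 806) = sqrt(2899624 + 806) = sqrt(2900430) = 3*sqrt(322270)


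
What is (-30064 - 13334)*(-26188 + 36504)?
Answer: -447693768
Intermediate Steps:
(-30064 - 13334)*(-26188 + 36504) = -43398*10316 = -447693768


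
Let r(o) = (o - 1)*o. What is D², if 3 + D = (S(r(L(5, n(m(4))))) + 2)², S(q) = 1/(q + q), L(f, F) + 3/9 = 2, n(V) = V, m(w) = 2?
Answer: 1442401/160000 ≈ 9.0150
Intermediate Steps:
L(f, F) = 5/3 (L(f, F) = -⅓ + 2 = 5/3)
r(o) = o*(-1 + o) (r(o) = (-1 + o)*o = o*(-1 + o))
S(q) = 1/(2*q)
D = 1201/400 (D = -3 + (1/(2*((5*(-1 + 5/3)/3))) + 2)² = -3 + (1/(2*(((5/3)*(⅔)))) + 2)² = -3 + (1/(2*(10/9)) + 2)² = -3 + ((½)*(9/10) + 2)² = -3 + (9/20 + 2)² = -3 + (49/20)² = -3 + 2401/400 = 1201/400 ≈ 3.0025)
D² = (1201/400)² = 1442401/160000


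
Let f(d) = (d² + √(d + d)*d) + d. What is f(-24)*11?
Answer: 6072 - 1056*I*√3 ≈ 6072.0 - 1829.0*I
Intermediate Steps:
f(d) = d + d² + √2*d^(3/2) (f(d) = (d² + √(2*d)*d) + d = (d² + (√2*√d)*d) + d = (d² + √2*d^(3/2)) + d = d + d² + √2*d^(3/2))
f(-24)*11 = (-24 + (-24)² + √2*(-24)^(3/2))*11 = (-24 + 576 + √2*(-48*I*√6))*11 = (-24 + 576 - 96*I*√3)*11 = (552 - 96*I*√3)*11 = 6072 - 1056*I*√3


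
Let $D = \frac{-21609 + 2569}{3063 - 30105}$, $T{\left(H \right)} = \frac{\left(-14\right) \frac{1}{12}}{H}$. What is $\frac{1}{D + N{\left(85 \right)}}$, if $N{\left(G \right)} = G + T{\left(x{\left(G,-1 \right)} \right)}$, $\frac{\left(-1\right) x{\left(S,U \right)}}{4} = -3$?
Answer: $\frac{324504}{27779771} \approx 0.011681$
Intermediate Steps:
$x{\left(S,U \right)} = 12$ ($x{\left(S,U \right)} = \left(-4\right) \left(-3\right) = 12$)
$T{\left(H \right)} = - \frac{7}{6 H}$ ($T{\left(H \right)} = \frac{\left(-14\right) \frac{1}{12}}{H} = - \frac{7}{6 H}$)
$N{\left(G \right)} = - \frac{7}{72} + G$ ($N{\left(G \right)} = G - \frac{7}{6 \cdot 12} = G - \frac{7}{72} = - \frac{7}{72} + G$)
$D = \frac{9520}{13521}$ ($D = - \frac{19040}{-27042} = \left(-19040\right) \left(- \frac{1}{27042}\right) = \frac{9520}{13521} \approx 0.70409$)
$\frac{1}{D + N{\left(85 \right)}} = \frac{1}{\frac{9520}{13521} + \left(- \frac{7}{72} + 85\right)} = \frac{1}{\frac{9520}{13521} + \frac{6113}{72}} = \frac{1}{\frac{27779771}{324504}} = \frac{324504}{27779771}$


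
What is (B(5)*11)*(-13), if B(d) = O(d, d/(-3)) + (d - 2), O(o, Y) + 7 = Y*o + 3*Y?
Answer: 7436/3 ≈ 2478.7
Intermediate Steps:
O(o, Y) = -7 + 3*Y + Y*o (O(o, Y) = -7 + (Y*o + 3*Y) = -7 + (3*Y + Y*o) = -7 + 3*Y + Y*o)
B(d) = -9 - d²/3 (B(d) = (-7 + 3*(d/(-3)) + (d/(-3))*d) + (d - 2) = (-7 + 3*(d*(-⅓)) + (d*(-⅓))*d) + (-2 + d) = (-7 + 3*(-d/3) + (-d/3)*d) + (-2 + d) = (-7 - d - d²/3) + (-2 + d) = -9 - d²/3)
(B(5)*11)*(-13) = ((-9 - ⅓*5²)*11)*(-13) = ((-9 - ⅓*25)*11)*(-13) = ((-9 - 25/3)*11)*(-13) = -52/3*11*(-13) = -572/3*(-13) = 7436/3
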